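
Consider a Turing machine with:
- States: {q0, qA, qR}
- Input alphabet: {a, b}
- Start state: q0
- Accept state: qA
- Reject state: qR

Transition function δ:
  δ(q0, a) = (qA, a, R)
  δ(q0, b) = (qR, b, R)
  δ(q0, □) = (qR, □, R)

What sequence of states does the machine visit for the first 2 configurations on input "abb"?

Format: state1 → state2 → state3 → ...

Execution trace:
Initial: [q0]abb
Step 1: δ(q0, a) = (qA, a, R) → a[qA]bb

The machine reaches the accept state qA and halts.

State sequence: q0 → qA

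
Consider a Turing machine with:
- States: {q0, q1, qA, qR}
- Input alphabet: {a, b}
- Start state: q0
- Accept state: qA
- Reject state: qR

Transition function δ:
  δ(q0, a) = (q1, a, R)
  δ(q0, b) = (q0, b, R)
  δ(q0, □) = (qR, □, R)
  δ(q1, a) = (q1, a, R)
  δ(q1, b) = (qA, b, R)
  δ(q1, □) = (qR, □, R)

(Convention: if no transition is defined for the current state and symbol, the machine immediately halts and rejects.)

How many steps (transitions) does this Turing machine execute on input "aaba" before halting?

Execution trace:
Initial: [q0]aaba
Step 1: δ(q0, a) = (q1, a, R) → a[q1]aba
Step 2: δ(q1, a) = (q1, a, R) → aa[q1]ba
Step 3: δ(q1, b) = (qA, b, R) → aab[qA]a

The machine reaches the accept state qA and halts.

The machine executed 3 steps before halting.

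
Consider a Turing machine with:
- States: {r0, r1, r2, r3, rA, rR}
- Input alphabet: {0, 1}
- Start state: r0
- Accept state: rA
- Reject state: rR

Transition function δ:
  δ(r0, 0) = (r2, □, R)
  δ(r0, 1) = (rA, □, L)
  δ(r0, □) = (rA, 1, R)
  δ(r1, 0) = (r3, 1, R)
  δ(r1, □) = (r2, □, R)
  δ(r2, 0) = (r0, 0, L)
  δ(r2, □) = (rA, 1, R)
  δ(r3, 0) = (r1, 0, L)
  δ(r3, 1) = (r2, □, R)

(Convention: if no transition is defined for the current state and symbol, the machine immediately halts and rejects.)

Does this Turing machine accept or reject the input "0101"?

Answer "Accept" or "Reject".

Execution trace:
Initial: [r0]0101
Step 1: δ(r0, 0) = (r2, □, R) → □[r2]101

No transition is defined for δ(r2, 1). By convention the machine halts and rejects.

Answer: Reject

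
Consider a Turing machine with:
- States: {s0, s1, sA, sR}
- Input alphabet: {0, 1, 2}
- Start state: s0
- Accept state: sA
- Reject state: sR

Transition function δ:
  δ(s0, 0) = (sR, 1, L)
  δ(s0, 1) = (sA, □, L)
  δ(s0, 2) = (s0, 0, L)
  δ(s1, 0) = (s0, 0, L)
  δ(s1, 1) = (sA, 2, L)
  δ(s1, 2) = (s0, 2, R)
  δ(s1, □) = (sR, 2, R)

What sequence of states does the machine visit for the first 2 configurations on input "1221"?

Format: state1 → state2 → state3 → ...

Execution trace:
Initial: [s0]1221
Step 1: δ(s0, 1) = (sA, □, L) → [sA]□□221

The machine reaches the accept state sA and halts.

State sequence: s0 → sA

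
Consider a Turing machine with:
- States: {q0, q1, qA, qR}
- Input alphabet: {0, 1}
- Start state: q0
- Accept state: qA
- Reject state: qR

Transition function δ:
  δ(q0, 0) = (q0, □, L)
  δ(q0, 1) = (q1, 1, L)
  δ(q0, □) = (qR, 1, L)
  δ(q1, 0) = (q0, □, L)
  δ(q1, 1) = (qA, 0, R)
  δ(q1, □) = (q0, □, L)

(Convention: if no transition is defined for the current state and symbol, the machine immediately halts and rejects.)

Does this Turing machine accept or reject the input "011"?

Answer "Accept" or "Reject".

Execution trace:
Initial: [q0]011
Step 1: δ(q0, 0) = (q0, □, L) → [q0]□□11
Step 2: δ(q0, □) = (qR, 1, L) → [qR]□1□11

The machine reaches the reject state qR and halts.

Answer: Reject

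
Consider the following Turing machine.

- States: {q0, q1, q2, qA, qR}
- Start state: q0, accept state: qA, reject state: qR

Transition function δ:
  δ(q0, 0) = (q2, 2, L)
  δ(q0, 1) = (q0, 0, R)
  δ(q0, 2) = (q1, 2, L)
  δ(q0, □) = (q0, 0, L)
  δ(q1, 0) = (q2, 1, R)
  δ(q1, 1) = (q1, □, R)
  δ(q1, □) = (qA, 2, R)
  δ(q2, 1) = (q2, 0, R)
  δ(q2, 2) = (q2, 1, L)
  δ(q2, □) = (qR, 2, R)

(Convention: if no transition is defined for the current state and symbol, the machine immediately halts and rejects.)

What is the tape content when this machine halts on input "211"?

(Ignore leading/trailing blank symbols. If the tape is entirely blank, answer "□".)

Execution trace:
Initial: [q0]211
Step 1: δ(q0, 2) = (q1, 2, L) → [q1]□211
Step 2: δ(q1, □) = (qA, 2, R) → 2[qA]211

The machine reaches the accept state qA and halts.

Final tape (ignoring leading/trailing blanks): 2211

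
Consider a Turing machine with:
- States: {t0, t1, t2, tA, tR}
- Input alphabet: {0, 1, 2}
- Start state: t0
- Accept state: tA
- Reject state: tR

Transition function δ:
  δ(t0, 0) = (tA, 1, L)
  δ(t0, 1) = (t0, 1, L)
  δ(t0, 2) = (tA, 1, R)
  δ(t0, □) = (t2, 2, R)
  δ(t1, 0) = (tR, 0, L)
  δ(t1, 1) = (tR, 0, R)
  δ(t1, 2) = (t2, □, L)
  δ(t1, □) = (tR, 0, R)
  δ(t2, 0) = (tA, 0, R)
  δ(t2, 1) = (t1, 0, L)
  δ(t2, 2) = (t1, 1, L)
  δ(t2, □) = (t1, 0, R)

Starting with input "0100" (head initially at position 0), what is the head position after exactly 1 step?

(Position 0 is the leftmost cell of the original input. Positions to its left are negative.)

Execution trace (head position shown):
Step 0: [t0]0100  (head at position 0)
Step 1: move left → [tA]□1100  (head at position -1)

After 1 step, the head is at position -1.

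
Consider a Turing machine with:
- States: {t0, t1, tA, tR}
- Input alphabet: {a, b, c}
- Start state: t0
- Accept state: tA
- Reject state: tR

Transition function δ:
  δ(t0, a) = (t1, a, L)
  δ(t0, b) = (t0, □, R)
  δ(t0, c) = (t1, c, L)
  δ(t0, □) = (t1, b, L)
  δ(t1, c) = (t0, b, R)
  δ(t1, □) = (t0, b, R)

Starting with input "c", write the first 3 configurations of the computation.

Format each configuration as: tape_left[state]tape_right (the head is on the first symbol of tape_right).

Transitions applied:
Step 1: δ(t0, c) = (t1, c, L)
Step 2: δ(t1, □) = (t0, b, R)

The first 3 configurations are:
[t0]c ⊢ [t1]□c ⊢ b[t0]c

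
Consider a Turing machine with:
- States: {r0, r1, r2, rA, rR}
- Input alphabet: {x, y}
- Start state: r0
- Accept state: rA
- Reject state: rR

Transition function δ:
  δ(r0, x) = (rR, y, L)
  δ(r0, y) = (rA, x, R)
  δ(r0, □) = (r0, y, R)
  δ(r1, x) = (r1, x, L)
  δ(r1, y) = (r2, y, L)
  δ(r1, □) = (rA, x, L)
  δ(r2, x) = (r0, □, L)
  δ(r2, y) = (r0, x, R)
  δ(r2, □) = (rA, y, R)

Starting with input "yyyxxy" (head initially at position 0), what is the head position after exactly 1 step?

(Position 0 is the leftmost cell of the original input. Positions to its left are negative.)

Execution trace (head position shown):
Step 0: [r0]yyyxxy  (head at position 0)
Step 1: move right → x[rA]yyxxy  (head at position 1)

After 1 step, the head is at position 1.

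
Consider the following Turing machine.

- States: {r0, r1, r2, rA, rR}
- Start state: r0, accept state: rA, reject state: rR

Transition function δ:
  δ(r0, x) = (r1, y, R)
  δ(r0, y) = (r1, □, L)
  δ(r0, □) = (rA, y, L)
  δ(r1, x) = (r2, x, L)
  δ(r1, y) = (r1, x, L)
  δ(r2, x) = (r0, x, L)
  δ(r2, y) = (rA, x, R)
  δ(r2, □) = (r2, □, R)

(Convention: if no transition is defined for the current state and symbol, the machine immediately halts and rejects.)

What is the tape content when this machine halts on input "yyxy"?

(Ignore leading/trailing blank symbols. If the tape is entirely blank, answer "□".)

Execution trace:
Initial: [r0]yyxy
Step 1: δ(r0, y) = (r1, □, L) → [r1]□□yxy

No transition is defined for δ(r1, □). By convention the machine halts and rejects.

Final tape (ignoring leading/trailing blanks): yxy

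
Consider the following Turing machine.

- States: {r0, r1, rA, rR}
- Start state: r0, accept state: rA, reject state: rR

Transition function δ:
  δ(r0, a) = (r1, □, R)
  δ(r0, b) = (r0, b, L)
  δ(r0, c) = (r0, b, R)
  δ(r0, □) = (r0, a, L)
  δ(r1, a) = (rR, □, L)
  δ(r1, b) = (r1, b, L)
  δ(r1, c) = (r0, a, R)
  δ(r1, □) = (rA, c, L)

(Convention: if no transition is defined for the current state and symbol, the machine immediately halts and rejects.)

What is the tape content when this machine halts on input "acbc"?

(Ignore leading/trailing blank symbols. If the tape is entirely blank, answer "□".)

Execution trace:
Initial: [r0]acbc
Step 1: δ(r0, a) = (r1, □, R) → □[r1]cbc
Step 2: δ(r1, c) = (r0, a, R) → □a[r0]bc
Step 3: δ(r0, b) = (r0, b, L) → □[r0]abc
Step 4: δ(r0, a) = (r1, □, R) → □□[r1]bc
Step 5: δ(r1, b) = (r1, b, L) → □[r1]□bc
Step 6: δ(r1, □) = (rA, c, L) → [rA]□cbc

The machine reaches the accept state rA and halts.

Final tape (ignoring leading/trailing blanks): cbc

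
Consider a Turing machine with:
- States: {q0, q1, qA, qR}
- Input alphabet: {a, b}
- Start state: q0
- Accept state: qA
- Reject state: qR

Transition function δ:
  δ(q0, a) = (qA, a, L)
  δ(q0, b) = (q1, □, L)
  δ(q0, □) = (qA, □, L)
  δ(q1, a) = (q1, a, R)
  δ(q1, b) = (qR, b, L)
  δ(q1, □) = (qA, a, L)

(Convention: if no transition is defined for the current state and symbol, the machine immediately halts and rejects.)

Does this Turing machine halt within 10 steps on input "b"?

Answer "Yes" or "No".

Execution trace:
Initial: [q0]b
Step 1: δ(q0, b) = (q1, □, L) → [q1]□□
Step 2: δ(q1, □) = (qA, a, L) → [qA]□a□

The machine reaches the accept state qA and halts.
The machine halted after 2 steps (within the 10-step bound).

Answer: Yes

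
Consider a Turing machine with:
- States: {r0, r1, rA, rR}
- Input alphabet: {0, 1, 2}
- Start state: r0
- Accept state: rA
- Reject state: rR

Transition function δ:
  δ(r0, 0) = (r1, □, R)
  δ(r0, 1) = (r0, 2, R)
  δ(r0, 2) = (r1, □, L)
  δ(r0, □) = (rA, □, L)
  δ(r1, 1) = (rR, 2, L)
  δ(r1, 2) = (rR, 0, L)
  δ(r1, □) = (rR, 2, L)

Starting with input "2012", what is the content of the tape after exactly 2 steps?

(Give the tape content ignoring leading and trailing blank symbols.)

Execution trace:
Initial: [r0]2012
Step 1: δ(r0, 2) = (r1, □, L) → [r1]□□012
Step 2: δ(r1, □) = (rR, 2, L) → [rR]□2□012

The machine reaches the reject state rR and halts.

After 2 steps, the tape (ignoring leading/trailing blanks) is: 2□012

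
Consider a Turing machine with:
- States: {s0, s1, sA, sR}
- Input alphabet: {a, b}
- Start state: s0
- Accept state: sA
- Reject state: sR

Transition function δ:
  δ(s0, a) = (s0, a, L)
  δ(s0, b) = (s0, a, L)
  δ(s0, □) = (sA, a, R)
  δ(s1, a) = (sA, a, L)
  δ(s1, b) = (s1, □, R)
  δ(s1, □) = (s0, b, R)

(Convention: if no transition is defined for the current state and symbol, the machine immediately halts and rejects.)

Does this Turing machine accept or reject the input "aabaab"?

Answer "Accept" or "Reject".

Execution trace:
Initial: [s0]aabaab
Step 1: δ(s0, a) = (s0, a, L) → [s0]□aabaab
Step 2: δ(s0, □) = (sA, a, R) → a[sA]aabaab

The machine reaches the accept state sA and halts.

Answer: Accept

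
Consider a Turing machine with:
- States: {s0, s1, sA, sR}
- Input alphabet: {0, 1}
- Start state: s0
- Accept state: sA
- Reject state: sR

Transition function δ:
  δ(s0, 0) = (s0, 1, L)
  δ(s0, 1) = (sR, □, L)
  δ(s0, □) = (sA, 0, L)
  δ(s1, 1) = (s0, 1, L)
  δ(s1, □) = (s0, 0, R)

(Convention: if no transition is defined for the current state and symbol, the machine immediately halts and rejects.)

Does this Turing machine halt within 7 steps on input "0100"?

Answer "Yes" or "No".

Execution trace:
Initial: [s0]0100
Step 1: δ(s0, 0) = (s0, 1, L) → [s0]□1100
Step 2: δ(s0, □) = (sA, 0, L) → [sA]□01100

The machine reaches the accept state sA and halts.
The machine halted after 2 steps (within the 7-step bound).

Answer: Yes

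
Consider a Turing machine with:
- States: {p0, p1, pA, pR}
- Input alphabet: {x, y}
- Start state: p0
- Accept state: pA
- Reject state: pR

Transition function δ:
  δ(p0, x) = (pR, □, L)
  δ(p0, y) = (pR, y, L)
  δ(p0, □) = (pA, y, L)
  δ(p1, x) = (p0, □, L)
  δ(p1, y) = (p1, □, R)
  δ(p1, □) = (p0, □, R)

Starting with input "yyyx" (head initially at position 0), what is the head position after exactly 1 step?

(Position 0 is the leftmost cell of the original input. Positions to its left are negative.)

Execution trace (head position shown):
Step 0: [p0]yyyx  (head at position 0)
Step 1: move left → [pR]□yyyx  (head at position -1)

After 1 step, the head is at position -1.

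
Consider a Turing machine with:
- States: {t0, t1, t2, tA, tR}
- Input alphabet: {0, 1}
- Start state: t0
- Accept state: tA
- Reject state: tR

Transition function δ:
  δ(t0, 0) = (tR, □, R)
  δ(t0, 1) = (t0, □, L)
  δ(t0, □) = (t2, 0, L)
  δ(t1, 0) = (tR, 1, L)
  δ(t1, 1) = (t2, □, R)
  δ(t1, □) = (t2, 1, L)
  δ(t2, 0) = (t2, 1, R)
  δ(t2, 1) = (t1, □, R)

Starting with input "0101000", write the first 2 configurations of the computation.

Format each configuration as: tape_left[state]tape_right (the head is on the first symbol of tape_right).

Transitions applied:
Step 1: δ(t0, 0) = (tR, □, R)

The first 2 configurations are:
[t0]0101000 ⊢ □[tR]101000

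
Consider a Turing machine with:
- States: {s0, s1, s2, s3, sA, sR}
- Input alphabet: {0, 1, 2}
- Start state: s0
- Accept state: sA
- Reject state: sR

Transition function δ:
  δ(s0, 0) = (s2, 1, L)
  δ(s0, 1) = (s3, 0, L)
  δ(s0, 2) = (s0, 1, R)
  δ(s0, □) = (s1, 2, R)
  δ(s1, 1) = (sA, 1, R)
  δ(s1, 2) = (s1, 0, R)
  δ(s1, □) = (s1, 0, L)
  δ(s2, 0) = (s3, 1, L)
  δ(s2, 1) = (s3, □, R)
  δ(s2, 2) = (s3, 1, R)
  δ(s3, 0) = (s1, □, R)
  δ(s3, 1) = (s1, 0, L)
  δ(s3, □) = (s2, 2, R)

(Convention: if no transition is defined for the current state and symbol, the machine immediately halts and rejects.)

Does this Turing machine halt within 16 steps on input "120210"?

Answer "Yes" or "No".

Execution trace:
Initial: [s0]120210
Step 1: δ(s0, 1) = (s3, 0, L) → [s3]□020210
Step 2: δ(s3, □) = (s2, 2, R) → 2[s2]020210
Step 3: δ(s2, 0) = (s3, 1, L) → [s3]2120210

No transition is defined for δ(s3, 2). By convention the machine halts and rejects.
The machine halted after 3 steps (within the 16-step bound).

Answer: Yes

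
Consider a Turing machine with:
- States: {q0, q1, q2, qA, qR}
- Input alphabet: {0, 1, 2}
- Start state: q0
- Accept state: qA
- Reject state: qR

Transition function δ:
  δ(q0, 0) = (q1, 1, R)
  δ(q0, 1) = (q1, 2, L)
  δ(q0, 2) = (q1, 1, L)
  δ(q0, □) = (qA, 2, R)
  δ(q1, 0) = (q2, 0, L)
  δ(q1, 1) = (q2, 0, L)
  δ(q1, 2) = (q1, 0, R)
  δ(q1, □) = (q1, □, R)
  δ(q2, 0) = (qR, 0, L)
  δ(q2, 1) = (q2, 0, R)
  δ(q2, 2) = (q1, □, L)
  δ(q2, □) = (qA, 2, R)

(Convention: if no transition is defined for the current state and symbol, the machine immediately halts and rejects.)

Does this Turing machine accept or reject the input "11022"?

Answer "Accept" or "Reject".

Execution trace:
Initial: [q0]11022
Step 1: δ(q0, 1) = (q1, 2, L) → [q1]□21022
Step 2: δ(q1, □) = (q1, □, R) → □[q1]21022
Step 3: δ(q1, 2) = (q1, 0, R) → □0[q1]1022
Step 4: δ(q1, 1) = (q2, 0, L) → □[q2]00022
Step 5: δ(q2, 0) = (qR, 0, L) → [qR]□00022

The machine reaches the reject state qR and halts.

Answer: Reject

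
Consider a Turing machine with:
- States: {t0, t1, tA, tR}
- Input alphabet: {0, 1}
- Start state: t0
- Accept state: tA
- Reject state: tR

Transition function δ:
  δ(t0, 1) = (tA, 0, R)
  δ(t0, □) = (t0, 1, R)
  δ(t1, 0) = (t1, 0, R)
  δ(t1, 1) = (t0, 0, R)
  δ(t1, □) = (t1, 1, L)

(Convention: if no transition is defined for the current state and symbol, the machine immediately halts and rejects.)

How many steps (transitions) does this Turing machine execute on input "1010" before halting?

Execution trace:
Initial: [t0]1010
Step 1: δ(t0, 1) = (tA, 0, R) → 0[tA]010

The machine reaches the accept state tA and halts.

The machine executed 1 step before halting.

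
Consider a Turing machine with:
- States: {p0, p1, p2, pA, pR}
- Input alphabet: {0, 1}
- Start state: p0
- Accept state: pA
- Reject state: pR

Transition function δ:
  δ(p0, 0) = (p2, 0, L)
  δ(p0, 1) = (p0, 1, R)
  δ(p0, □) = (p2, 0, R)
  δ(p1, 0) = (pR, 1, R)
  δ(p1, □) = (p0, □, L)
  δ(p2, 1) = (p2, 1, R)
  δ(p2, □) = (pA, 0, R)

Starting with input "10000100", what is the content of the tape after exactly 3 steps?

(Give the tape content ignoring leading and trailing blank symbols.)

Execution trace:
Initial: [p0]10000100
Step 1: δ(p0, 1) = (p0, 1, R) → 1[p0]0000100
Step 2: δ(p0, 0) = (p2, 0, L) → [p2]10000100
Step 3: δ(p2, 1) = (p2, 1, R) → 1[p2]0000100

No transition is defined for δ(p2, 0). By convention the machine halts and rejects.

After 3 steps, the tape (ignoring leading/trailing blanks) is: 10000100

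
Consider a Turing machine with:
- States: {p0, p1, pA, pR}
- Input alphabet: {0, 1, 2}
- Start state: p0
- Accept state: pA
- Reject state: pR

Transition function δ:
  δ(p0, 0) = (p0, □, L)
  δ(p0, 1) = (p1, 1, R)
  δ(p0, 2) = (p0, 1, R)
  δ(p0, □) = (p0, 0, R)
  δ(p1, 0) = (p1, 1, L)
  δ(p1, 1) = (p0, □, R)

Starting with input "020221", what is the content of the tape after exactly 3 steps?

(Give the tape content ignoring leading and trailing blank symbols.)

Execution trace:
Initial: [p0]020221
Step 1: δ(p0, 0) = (p0, □, L) → [p0]□□20221
Step 2: δ(p0, □) = (p0, 0, R) → 0[p0]□20221
Step 3: δ(p0, □) = (p0, 0, R) → 00[p0]20221

After 3 steps, the tape (ignoring leading/trailing blanks) is: 0020221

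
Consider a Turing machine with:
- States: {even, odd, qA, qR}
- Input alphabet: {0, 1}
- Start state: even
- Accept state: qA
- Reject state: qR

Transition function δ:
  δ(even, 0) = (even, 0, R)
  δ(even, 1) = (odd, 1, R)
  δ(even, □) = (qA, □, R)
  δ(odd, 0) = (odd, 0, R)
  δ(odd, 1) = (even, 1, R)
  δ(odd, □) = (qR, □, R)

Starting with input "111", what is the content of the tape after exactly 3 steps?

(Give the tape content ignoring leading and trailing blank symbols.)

Execution trace:
Initial: [even]111
Step 1: δ(even, 1) = (odd, 1, R) → 1[odd]11
Step 2: δ(odd, 1) = (even, 1, R) → 11[even]1
Step 3: δ(even, 1) = (odd, 1, R) → 111[odd]□

After 3 steps, the tape (ignoring leading/trailing blanks) is: 111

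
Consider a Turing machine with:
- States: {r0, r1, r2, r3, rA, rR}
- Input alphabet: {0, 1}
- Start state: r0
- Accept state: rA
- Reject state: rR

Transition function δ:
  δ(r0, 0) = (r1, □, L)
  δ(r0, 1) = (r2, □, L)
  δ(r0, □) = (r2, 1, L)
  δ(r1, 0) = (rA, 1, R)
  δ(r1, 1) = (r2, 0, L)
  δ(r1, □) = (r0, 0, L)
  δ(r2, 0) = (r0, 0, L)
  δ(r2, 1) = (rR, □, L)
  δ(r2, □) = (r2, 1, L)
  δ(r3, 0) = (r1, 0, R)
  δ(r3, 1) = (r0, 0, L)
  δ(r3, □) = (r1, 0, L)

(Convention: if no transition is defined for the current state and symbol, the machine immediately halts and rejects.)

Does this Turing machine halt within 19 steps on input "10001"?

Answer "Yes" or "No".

Execution trace:
Initial: [r0]10001
Step 1: δ(r0, 1) = (r2, □, L) → [r2]□□0001
Step 2: δ(r2, □) = (r2, 1, L) → [r2]□1□0001
Step 3: δ(r2, □) = (r2, 1, L) → [r2]□11□0001
Step 4: δ(r2, □) = (r2, 1, L) → [r2]□111□0001
Step 5: δ(r2, □) = (r2, 1, L) → [r2]□1111□0001
Step 6: δ(r2, □) = (r2, 1, L) → [r2]□11111□0001
Step 7: δ(r2, □) = (r2, 1, L) → [r2]□111111□0001
Step 8: δ(r2, □) = (r2, 1, L) → [r2]□1111111□0001
Step 9: δ(r2, □) = (r2, 1, L) → [r2]□11111111□0001
Step 10: δ(r2, □) = (r2, 1, L) → [r2]□111111111□0001
Step 11: δ(r2, □) = (r2, 1, L) → [r2]□1111111111□0001
Step 12: δ(r2, □) = (r2, 1, L) → [r2]□11111111111□0001
Step 13: δ(r2, □) = (r2, 1, L) → [r2]□111111111111□0001
Step 14: δ(r2, □) = (r2, 1, L) → [r2]□1111111111111□0001
Step 15: δ(r2, □) = (r2, 1, L) → [r2]□11111111111111□0001
Step 16: δ(r2, □) = (r2, 1, L) → [r2]□111111111111111□0001
Step 17: δ(r2, □) = (r2, 1, L) → [r2]□1111111111111111□0001
Step 18: δ(r2, □) = (r2, 1, L) → [r2]□11111111111111111□0001
Step 19: δ(r2, □) = (r2, 1, L) → [r2]□111111111111111111□0001

The machine has not reached a halting state after 19 steps.
The machine did not halt within the 19-step bound.

Answer: No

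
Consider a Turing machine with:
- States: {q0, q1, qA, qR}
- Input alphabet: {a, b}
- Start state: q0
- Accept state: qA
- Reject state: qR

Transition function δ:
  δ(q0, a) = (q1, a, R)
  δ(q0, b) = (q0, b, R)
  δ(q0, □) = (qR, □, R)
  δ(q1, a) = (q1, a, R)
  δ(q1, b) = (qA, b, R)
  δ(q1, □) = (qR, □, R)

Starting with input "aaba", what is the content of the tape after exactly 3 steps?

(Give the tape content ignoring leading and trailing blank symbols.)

Execution trace:
Initial: [q0]aaba
Step 1: δ(q0, a) = (q1, a, R) → a[q1]aba
Step 2: δ(q1, a) = (q1, a, R) → aa[q1]ba
Step 3: δ(q1, b) = (qA, b, R) → aab[qA]a

The machine reaches the accept state qA and halts.

After 3 steps, the tape (ignoring leading/trailing blanks) is: aaba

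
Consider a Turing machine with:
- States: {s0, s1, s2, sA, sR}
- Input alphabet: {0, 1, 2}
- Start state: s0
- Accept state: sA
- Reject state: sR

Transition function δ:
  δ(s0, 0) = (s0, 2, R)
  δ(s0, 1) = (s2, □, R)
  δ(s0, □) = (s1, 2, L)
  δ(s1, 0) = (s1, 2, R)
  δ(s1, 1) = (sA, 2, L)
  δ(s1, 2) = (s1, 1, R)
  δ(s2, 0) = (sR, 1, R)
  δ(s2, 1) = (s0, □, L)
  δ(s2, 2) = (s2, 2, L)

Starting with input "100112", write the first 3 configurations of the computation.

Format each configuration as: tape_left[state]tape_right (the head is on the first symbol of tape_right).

Transitions applied:
Step 1: δ(s0, 1) = (s2, □, R)
Step 2: δ(s2, 0) = (sR, 1, R)

The first 3 configurations are:
[s0]100112 ⊢ □[s2]00112 ⊢ □1[sR]0112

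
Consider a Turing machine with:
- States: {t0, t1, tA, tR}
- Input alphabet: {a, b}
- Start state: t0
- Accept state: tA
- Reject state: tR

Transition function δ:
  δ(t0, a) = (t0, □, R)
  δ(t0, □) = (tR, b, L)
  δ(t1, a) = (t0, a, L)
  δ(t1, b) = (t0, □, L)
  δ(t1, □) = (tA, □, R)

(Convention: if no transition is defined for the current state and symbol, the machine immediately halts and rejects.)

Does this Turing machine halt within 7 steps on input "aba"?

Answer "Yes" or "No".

Execution trace:
Initial: [t0]aba
Step 1: δ(t0, a) = (t0, □, R) → □[t0]ba

No transition is defined for δ(t0, b). By convention the machine halts and rejects.
The machine halted after 1 step (within the 7-step bound).

Answer: Yes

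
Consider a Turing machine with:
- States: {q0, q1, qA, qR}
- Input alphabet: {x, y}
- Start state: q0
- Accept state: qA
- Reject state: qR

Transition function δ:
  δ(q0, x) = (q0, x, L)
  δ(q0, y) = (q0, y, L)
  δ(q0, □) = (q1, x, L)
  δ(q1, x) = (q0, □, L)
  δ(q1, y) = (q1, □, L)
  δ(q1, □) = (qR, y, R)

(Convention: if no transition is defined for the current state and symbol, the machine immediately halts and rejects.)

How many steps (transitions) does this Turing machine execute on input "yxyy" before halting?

Execution trace:
Initial: [q0]yxyy
Step 1: δ(q0, y) = (q0, y, L) → [q0]□yxyy
Step 2: δ(q0, □) = (q1, x, L) → [q1]□xyxyy
Step 3: δ(q1, □) = (qR, y, R) → y[qR]xyxyy

The machine reaches the reject state qR and halts.

The machine executed 3 steps before halting.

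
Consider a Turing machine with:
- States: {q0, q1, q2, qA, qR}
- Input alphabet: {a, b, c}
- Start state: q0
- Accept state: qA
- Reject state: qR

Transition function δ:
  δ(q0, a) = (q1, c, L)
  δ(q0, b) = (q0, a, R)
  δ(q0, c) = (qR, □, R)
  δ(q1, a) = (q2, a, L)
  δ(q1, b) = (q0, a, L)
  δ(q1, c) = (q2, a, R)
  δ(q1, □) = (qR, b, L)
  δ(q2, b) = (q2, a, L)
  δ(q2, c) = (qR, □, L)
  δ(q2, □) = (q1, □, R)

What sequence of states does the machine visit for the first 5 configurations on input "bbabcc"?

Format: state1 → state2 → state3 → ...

Execution trace:
Initial: [q0]bbabcc
Step 1: δ(q0, b) = (q0, a, R) → a[q0]babcc
Step 2: δ(q0, b) = (q0, a, R) → aa[q0]abcc
Step 3: δ(q0, a) = (q1, c, L) → a[q1]acbcc
Step 4: δ(q1, a) = (q2, a, L) → [q2]aacbcc

No transition is defined for δ(q2, a). By convention the machine halts and rejects.

State sequence: q0 → q0 → q0 → q1 → q2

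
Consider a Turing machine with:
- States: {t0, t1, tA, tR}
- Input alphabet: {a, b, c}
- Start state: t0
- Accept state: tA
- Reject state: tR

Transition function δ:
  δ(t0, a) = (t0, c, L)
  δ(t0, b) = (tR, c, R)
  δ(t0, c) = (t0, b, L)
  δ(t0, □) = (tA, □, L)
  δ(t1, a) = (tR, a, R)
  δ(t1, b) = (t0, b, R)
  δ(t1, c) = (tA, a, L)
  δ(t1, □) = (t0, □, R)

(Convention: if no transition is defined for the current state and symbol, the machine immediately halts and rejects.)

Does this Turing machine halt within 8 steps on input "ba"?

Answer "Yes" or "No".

Execution trace:
Initial: [t0]ba
Step 1: δ(t0, b) = (tR, c, R) → c[tR]a

The machine reaches the reject state tR and halts.
The machine halted after 1 step (within the 8-step bound).

Answer: Yes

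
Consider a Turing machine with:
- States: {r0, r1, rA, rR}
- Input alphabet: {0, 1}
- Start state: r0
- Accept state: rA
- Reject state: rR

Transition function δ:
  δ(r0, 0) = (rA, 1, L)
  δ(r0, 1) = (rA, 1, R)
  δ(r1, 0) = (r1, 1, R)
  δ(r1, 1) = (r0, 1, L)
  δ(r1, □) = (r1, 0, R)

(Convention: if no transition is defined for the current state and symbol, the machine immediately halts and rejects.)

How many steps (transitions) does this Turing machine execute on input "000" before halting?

Execution trace:
Initial: [r0]000
Step 1: δ(r0, 0) = (rA, 1, L) → [rA]□100

The machine reaches the accept state rA and halts.

The machine executed 1 step before halting.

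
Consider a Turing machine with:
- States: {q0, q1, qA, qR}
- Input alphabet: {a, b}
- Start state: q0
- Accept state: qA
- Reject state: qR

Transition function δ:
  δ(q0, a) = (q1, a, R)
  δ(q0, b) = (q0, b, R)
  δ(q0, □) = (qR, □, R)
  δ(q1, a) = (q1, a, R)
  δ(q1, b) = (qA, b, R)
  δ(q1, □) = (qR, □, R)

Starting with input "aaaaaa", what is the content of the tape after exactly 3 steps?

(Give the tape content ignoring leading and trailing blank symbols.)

Execution trace:
Initial: [q0]aaaaaa
Step 1: δ(q0, a) = (q1, a, R) → a[q1]aaaaa
Step 2: δ(q1, a) = (q1, a, R) → aa[q1]aaaa
Step 3: δ(q1, a) = (q1, a, R) → aaa[q1]aaa

After 3 steps, the tape (ignoring leading/trailing blanks) is: aaaaaa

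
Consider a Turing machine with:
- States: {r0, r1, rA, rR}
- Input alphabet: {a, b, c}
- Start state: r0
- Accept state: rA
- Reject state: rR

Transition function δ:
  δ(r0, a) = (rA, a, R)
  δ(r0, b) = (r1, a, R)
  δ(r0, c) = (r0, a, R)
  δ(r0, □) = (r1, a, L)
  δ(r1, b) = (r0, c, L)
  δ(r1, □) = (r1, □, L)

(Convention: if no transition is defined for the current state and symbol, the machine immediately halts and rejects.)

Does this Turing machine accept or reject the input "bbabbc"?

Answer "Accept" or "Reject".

Execution trace:
Initial: [r0]bbabbc
Step 1: δ(r0, b) = (r1, a, R) → a[r1]babbc
Step 2: δ(r1, b) = (r0, c, L) → [r0]acabbc
Step 3: δ(r0, a) = (rA, a, R) → a[rA]cabbc

The machine reaches the accept state rA and halts.

Answer: Accept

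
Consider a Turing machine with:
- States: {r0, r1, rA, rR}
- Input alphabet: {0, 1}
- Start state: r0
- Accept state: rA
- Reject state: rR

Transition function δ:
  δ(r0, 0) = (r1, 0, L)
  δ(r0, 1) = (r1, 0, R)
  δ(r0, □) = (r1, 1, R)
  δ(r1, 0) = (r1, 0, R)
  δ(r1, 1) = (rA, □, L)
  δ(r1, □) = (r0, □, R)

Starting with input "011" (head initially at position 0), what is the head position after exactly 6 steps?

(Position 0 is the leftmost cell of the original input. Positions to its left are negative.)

Execution trace (head position shown):
Step 0: [r0]011  (head at position 0)
Step 1: move left → [r1]□011  (head at position -1)
Step 2: move right → □[r0]011  (head at position 0)
Step 3: move left → [r1]□011  (head at position -1)
Step 4: move right → □[r0]011  (head at position 0)
Step 5: move left → [r1]□011  (head at position -1)
Step 6: move right → □[r0]011  (head at position 0)

After 6 steps, the head is at position 0.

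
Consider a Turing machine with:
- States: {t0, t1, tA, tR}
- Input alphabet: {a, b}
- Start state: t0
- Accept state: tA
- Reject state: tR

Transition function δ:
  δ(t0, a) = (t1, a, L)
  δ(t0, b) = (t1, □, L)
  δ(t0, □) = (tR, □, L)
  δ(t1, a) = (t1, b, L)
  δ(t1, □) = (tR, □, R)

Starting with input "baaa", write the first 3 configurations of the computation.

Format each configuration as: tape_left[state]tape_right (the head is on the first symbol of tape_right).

Transitions applied:
Step 1: δ(t0, b) = (t1, □, L)
Step 2: δ(t1, □) = (tR, □, R)

The first 3 configurations are:
[t0]baaa ⊢ [t1]□□aaa ⊢ □[tR]□aaa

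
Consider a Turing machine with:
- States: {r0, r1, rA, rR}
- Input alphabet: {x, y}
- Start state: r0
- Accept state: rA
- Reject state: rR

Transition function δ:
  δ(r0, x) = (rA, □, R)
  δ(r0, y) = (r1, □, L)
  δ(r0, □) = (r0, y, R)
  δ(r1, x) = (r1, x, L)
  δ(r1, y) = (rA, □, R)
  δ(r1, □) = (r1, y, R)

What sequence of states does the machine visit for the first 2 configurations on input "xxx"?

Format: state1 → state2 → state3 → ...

Execution trace:
Initial: [r0]xxx
Step 1: δ(r0, x) = (rA, □, R) → □[rA]xx

The machine reaches the accept state rA and halts.

State sequence: r0 → rA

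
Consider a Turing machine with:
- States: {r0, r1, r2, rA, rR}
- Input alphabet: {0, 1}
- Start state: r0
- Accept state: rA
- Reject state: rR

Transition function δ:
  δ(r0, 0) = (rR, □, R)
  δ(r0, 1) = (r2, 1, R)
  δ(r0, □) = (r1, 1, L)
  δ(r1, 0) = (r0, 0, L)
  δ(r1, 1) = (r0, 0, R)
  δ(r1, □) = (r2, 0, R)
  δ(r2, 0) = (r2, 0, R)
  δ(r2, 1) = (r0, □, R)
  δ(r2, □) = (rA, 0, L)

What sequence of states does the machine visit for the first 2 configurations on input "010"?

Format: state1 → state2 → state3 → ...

Execution trace:
Initial: [r0]010
Step 1: δ(r0, 0) = (rR, □, R) → □[rR]10

The machine reaches the reject state rR and halts.

State sequence: r0 → rR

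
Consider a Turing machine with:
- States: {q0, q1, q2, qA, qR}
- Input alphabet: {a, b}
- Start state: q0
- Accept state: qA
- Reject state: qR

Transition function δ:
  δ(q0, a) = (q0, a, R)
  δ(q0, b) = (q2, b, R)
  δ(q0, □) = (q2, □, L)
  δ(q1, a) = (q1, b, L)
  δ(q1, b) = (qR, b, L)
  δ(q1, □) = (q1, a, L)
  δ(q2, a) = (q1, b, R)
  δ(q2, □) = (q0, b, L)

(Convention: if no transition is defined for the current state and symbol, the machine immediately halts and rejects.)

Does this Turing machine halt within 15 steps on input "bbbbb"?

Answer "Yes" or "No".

Execution trace:
Initial: [q0]bbbbb
Step 1: δ(q0, b) = (q2, b, R) → b[q2]bbbb

No transition is defined for δ(q2, b). By convention the machine halts and rejects.
The machine halted after 1 step (within the 15-step bound).

Answer: Yes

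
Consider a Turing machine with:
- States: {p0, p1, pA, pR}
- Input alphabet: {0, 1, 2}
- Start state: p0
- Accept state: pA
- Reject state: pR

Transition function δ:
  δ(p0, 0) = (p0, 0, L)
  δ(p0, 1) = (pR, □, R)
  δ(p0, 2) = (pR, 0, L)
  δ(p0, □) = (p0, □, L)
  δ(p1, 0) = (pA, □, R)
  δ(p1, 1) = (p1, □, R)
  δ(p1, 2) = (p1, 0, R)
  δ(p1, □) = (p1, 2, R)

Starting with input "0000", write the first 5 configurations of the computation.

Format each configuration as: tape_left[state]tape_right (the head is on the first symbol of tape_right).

Transitions applied:
Step 1: δ(p0, 0) = (p0, 0, L)
Step 2: δ(p0, □) = (p0, □, L)
Step 3: δ(p0, □) = (p0, □, L)
Step 4: δ(p0, □) = (p0, □, L)

The first 5 configurations are:
[p0]0000 ⊢ [p0]□0000 ⊢ [p0]□□0000 ⊢ [p0]□□□0000 ⊢ [p0]□□□□0000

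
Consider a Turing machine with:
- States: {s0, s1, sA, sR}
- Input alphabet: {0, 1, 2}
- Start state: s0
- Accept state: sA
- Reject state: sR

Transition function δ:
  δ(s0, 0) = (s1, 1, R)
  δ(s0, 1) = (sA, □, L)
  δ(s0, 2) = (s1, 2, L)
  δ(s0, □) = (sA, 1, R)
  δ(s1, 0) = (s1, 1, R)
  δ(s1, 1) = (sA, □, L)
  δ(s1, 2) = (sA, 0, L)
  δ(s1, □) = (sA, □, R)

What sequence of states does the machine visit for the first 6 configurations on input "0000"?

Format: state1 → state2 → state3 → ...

Execution trace:
Initial: [s0]0000
Step 1: δ(s0, 0) = (s1, 1, R) → 1[s1]000
Step 2: δ(s1, 0) = (s1, 1, R) → 11[s1]00
Step 3: δ(s1, 0) = (s1, 1, R) → 111[s1]0
Step 4: δ(s1, 0) = (s1, 1, R) → 1111[s1]□
Step 5: δ(s1, □) = (sA, □, R) → 1111□[sA]□

The machine reaches the accept state sA and halts.

State sequence: s0 → s1 → s1 → s1 → s1 → sA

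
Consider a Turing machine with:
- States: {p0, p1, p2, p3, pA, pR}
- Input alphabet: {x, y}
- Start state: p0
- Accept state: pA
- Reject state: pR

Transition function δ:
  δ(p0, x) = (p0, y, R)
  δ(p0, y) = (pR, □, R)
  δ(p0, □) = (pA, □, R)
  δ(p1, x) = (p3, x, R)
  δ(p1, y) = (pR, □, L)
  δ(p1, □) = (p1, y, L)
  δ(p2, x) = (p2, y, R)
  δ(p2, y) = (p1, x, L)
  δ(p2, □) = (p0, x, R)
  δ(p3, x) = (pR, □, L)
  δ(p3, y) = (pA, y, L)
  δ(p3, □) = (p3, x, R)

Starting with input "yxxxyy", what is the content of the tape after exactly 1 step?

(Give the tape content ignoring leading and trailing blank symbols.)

Execution trace:
Initial: [p0]yxxxyy
Step 1: δ(p0, y) = (pR, □, R) → □[pR]xxxyy

The machine reaches the reject state pR and halts.

After 1 step, the tape (ignoring leading/trailing blanks) is: xxxyy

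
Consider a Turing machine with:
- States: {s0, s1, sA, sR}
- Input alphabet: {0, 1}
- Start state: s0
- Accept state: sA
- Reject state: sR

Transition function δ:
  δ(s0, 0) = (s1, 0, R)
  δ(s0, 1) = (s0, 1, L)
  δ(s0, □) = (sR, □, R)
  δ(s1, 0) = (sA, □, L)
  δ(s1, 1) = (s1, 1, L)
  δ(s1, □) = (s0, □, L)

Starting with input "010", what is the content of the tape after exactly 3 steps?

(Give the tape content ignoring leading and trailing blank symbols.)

Execution trace:
Initial: [s0]010
Step 1: δ(s0, 0) = (s1, 0, R) → 0[s1]10
Step 2: δ(s1, 1) = (s1, 1, L) → [s1]010
Step 3: δ(s1, 0) = (sA, □, L) → [sA]□□10

The machine reaches the accept state sA and halts.

After 3 steps, the tape (ignoring leading/trailing blanks) is: 10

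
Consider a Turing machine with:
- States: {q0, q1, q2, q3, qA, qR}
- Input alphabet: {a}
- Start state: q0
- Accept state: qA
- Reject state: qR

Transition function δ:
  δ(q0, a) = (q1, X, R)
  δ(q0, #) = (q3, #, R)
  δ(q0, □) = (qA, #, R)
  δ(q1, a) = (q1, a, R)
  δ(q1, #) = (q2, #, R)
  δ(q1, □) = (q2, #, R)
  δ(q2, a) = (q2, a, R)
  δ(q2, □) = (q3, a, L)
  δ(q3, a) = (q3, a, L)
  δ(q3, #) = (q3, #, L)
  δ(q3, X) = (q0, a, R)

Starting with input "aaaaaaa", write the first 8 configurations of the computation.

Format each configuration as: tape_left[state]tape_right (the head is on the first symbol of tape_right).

Transitions applied:
Step 1: δ(q0, a) = (q1, X, R)
Step 2: δ(q1, a) = (q1, a, R)
Step 3: δ(q1, a) = (q1, a, R)
Step 4: δ(q1, a) = (q1, a, R)
Step 5: δ(q1, a) = (q1, a, R)
Step 6: δ(q1, a) = (q1, a, R)
Step 7: δ(q1, a) = (q1, a, R)

The first 8 configurations are:
[q0]aaaaaaa ⊢ X[q1]aaaaaa ⊢ Xa[q1]aaaaa ⊢ Xaa[q1]aaaa ⊢ Xaaa[q1]aaa ⊢ Xaaaa[q1]aa ⊢ Xaaaaa[q1]a ⊢ Xaaaaaa[q1]□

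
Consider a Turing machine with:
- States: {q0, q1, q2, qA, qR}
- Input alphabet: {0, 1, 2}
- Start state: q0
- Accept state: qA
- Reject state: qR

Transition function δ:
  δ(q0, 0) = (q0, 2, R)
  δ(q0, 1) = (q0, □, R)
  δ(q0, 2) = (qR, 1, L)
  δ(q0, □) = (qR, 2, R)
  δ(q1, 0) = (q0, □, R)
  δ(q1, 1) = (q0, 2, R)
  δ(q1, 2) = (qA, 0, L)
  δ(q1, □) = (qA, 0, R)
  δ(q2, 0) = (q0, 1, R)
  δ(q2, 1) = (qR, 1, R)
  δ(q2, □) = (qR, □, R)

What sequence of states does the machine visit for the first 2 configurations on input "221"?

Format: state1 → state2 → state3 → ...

Execution trace:
Initial: [q0]221
Step 1: δ(q0, 2) = (qR, 1, L) → [qR]□121

The machine reaches the reject state qR and halts.

State sequence: q0 → qR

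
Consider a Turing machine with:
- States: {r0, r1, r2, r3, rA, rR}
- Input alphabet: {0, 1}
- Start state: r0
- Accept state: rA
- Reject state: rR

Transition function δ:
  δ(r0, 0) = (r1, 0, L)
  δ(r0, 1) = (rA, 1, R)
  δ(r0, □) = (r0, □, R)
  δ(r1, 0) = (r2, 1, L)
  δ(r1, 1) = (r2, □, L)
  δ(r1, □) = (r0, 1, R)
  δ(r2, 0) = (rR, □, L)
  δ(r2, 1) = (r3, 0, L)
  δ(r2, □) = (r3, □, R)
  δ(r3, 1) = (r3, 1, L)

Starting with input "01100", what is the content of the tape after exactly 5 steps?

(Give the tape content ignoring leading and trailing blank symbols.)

Execution trace:
Initial: [r0]01100
Step 1: δ(r0, 0) = (r1, 0, L) → [r1]□01100
Step 2: δ(r1, □) = (r0, 1, R) → 1[r0]01100
Step 3: δ(r0, 0) = (r1, 0, L) → [r1]101100
Step 4: δ(r1, 1) = (r2, □, L) → [r2]□□01100
Step 5: δ(r2, □) = (r3, □, R) → □[r3]□01100

No transition is defined for δ(r3, □). By convention the machine halts and rejects.

After 5 steps, the tape (ignoring leading/trailing blanks) is: 01100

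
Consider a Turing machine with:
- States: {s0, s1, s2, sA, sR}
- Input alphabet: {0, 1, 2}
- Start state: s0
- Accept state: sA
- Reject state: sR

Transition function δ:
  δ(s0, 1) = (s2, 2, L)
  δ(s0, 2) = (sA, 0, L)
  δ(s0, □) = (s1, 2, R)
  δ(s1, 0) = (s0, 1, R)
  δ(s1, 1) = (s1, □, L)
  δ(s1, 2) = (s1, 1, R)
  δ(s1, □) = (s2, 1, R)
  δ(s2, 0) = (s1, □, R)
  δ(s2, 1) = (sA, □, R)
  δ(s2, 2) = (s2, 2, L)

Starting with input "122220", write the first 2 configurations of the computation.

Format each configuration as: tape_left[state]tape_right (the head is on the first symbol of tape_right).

Transitions applied:
Step 1: δ(s0, 1) = (s2, 2, L)

The first 2 configurations are:
[s0]122220 ⊢ [s2]□222220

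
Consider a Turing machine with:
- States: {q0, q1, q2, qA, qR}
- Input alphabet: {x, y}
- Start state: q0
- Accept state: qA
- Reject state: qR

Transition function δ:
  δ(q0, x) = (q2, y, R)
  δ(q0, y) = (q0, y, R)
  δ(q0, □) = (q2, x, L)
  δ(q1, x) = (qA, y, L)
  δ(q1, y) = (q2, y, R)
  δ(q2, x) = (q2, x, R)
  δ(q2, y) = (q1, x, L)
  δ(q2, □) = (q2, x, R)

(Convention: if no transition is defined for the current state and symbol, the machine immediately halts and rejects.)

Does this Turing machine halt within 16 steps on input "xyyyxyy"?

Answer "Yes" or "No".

Execution trace:
Initial: [q0]xyyyxyy
Step 1: δ(q0, x) = (q2, y, R) → y[q2]yyyxyy
Step 2: δ(q2, y) = (q1, x, L) → [q1]yxyyxyy
Step 3: δ(q1, y) = (q2, y, R) → y[q2]xyyxyy
Step 4: δ(q2, x) = (q2, x, R) → yx[q2]yyxyy
Step 5: δ(q2, y) = (q1, x, L) → y[q1]xxyxyy
Step 6: δ(q1, x) = (qA, y, L) → [qA]yyxyxyy

The machine reaches the accept state qA and halts.
The machine halted after 6 steps (within the 16-step bound).

Answer: Yes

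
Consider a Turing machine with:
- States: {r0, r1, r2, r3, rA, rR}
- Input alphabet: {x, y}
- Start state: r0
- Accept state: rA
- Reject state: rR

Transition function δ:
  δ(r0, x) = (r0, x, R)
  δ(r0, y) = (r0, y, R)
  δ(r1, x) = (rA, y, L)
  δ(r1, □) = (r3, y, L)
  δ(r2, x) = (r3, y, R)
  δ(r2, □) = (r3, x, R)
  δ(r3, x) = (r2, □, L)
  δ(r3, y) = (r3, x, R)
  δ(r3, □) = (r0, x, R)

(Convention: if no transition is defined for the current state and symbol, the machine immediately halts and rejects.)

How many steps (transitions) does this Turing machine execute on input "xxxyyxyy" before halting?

Execution trace:
Initial: [r0]xxxyyxyy
Step 1: δ(r0, x) = (r0, x, R) → x[r0]xxyyxyy
Step 2: δ(r0, x) = (r0, x, R) → xx[r0]xyyxyy
Step 3: δ(r0, x) = (r0, x, R) → xxx[r0]yyxyy
Step 4: δ(r0, y) = (r0, y, R) → xxxy[r0]yxyy
Step 5: δ(r0, y) = (r0, y, R) → xxxyy[r0]xyy
Step 6: δ(r0, x) = (r0, x, R) → xxxyyx[r0]yy
Step 7: δ(r0, y) = (r0, y, R) → xxxyyxy[r0]y
Step 8: δ(r0, y) = (r0, y, R) → xxxyyxyy[r0]□

No transition is defined for δ(r0, □). By convention the machine halts and rejects.

The machine executed 8 steps before halting.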